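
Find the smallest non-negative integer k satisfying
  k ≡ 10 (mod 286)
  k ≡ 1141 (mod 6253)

44912

Combine the congruences pairwise.
gcd(286, 6253) = 13 and 13 | (1141 − 10), so the pair is consistent; merging gives k ≡ 44912 (mod 137566), where 137566 = lcm(286, 6253).
The solution is unique modulo lcm(286, 6253) = 137566.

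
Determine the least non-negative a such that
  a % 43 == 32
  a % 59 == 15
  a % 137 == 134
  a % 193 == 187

58792040

The moduli are pairwise coprime; N = 43·59·137·193 = 67080817.
N/43 = 1560019; 1560019 ≡ 22 (mod 43); 22·2 ≡ 1, so inverse 2.
N/59 = 1136963; 1136963 ≡ 33 (mod 59); 33·34 ≡ 1, so inverse 34.
N/137 = 489641; 489641 ≡ 3 (mod 137); 3·46 ≡ 1, so inverse 46.
N/193 = 347569; 347569 ≡ 169 (mod 193); 169·8 ≡ 1, so inverse 8.
a ≡ 32·1560019·2 + 15·1136963·34 + 134·489641·46 + 187·347569·8 = 4217802694.
4217802694 mod 67080817 = 58792040.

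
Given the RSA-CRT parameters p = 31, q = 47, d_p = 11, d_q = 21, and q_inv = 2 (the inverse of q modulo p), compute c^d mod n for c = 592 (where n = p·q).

354

m₁ = c^(d_p) mod p: c ≡ 3 (mod 31), and 3^11 mod 31 = 13.
m₂ = c^(d_q) mod q: c ≡ 28 (mod 47), and 28^21 mod 47 = 25.
h = q_inv·(m₁ − m₂) mod p = 2·(13 − 25) mod 31 = 7.
m = m₂ + h·q = 25 + 7·47 = 354.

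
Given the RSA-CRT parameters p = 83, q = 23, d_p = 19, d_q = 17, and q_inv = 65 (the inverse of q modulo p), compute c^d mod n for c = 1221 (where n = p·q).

m₁ = c^(d_p) mod p: c ≡ 59 (mod 83), and 59^19 mod 83 = 3.
m₂ = c^(d_q) mod q: c ≡ 2 (mod 23), and 2^17 mod 23 = 18.
h = q_inv·(m₁ − m₂) mod p = 65·(3 − 18) mod 83 = 21.
m = m₂ + h·q = 18 + 21·23 = 501.

501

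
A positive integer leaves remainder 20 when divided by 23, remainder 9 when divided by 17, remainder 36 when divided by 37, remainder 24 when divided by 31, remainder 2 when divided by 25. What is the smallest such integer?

The moduli are pairwise coprime; N = 23·17·37·31·25 = 11211925.
N/23 = 487475; 487475 ≡ 13 (mod 23); 13·16 ≡ 1, so inverse 16.
N/17 = 659525; 659525 ≡ 10 (mod 17); 10·12 ≡ 1, so inverse 12.
N/37 = 303025; 303025 ≡ 32 (mod 37); 32·22 ≡ 1, so inverse 22.
N/31 = 361675; 361675 ≡ 29 (mod 31); 29·15 ≡ 1, so inverse 15.
N/25 = 448477; 448477 ≡ 2 (mod 25); 2·13 ≡ 1, so inverse 13.
k ≡ 20·487475·16 + 9·659525·12 + 36·303025·22 + 24·361675·15 + 2·448477·13 = 609079902.
609079902 mod 11211925 = 3635952.

3635952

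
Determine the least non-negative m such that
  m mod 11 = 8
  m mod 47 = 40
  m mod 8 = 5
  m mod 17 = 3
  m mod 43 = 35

1545541

The moduli are pairwise coprime; N = 11·47·8·17·43 = 3023416.
N/11 = 274856; 274856 ≡ 10 (mod 11); 10·10 ≡ 1, so inverse 10.
N/47 = 64328; 64328 ≡ 32 (mod 47); 32·25 ≡ 1, so inverse 25.
N/8 = 377927; 377927 ≡ 7 (mod 8); 7·7 ≡ 1, so inverse 7.
N/17 = 177848; 177848 ≡ 11 (mod 17); 11·14 ≡ 1, so inverse 14.
N/43 = 70312; 70312 ≡ 7 (mod 43); 7·37 ≡ 1, so inverse 37.
m ≡ 8·274856·10 + 40·64328·25 + 5·377927·7 + 3·177848·14 + 35·70312·37 = 198067581.
198067581 mod 3023416 = 1545541.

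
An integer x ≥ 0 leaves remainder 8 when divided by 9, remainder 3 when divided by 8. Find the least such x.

From x ≡ 8 (mod 9) write x = 8 + 9t. Substituting into x ≡ 3 (mod 8) gives 9t ≡ 3 (mod 8), and since 1⁻¹ ≡ 1 (mod 8), t ≡ 3. Hence x ≡ 8 + 9·3 = 35 (mod 72).

35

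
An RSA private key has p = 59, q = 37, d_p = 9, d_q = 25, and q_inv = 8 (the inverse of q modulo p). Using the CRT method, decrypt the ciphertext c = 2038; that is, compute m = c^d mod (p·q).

m₁ = c^(d_p) mod p: c ≡ 32 (mod 59), and 32^9 mod 59 = 13.
m₂ = c^(d_q) mod q: c ≡ 3 (mod 37), and 3^25 mod 37 = 4.
h = q_inv·(m₁ − m₂) mod p = 8·(13 − 4) mod 59 = 13.
m = m₂ + h·q = 4 + 13·37 = 485.

485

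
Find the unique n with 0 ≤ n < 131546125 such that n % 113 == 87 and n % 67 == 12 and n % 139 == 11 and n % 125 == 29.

The moduli are pairwise coprime; M = 113·67·139·125 = 131546125.
M/113 = 1164125; 1164125 ≡ 112 (mod 113); 112·112 ≡ 1, so inverse 112.
M/67 = 1963375; 1963375 ≡ 7 (mod 67); 7·48 ≡ 1, so inverse 48.
M/139 = 946375; 946375 ≡ 63 (mod 139); 63·64 ≡ 1, so inverse 64.
M/125 = 1052369; 1052369 ≡ 119 (mod 125); 119·104 ≡ 1, so inverse 104.
n ≡ 87·1164125·112 + 12·1963375·48 + 11·946375·64 + 29·1052369·104 = 16314330904.
16314330904 mod 131546125 = 2611404.

2611404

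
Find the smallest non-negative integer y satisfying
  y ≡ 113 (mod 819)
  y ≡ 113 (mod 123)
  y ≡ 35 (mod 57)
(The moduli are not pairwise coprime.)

Combine the congruences pairwise.
gcd(819, 123) = 3 and 3 | (113 − 113), so the pair is consistent; merging gives y ≡ 113 (mod 33579), where 33579 = lcm(819, 123).
gcd(33579, 57) = 3 and 3 | (35 − 113), so the pair is consistent; merging gives y ≡ 201587 (mod 638001), where 638001 = lcm(33579, 57).
The solution is unique modulo lcm(819, 123, 57) = 638001.

201587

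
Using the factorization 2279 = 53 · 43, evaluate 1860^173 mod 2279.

Mod 53: 1860 ≡ 5; by Fermat, exponent reduces to 173 mod 52 = 17; 5^17 ≡ 12 (mod 53).
Mod 43: 1860 ≡ 11; by Fermat, exponent reduces to 173 mod 42 = 5; 11^5 ≡ 16 (mod 43).
Combine by CRT: x ≡ 12 (mod 53), x ≡ 16 (mod 43) ⇒ x ≡ 489 (mod 2279).

489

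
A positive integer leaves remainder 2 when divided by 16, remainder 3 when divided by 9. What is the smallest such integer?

Combine the congruences pairwise.
From m ≡ 2 (mod 16) write m = 2 + 16t. Substituting into m ≡ 3 (mod 9) gives 16t ≡ 1 (mod 9), and since 7⁻¹ ≡ 4 (mod 9), t ≡ 4. Hence m ≡ 2 + 16·4 = 66 (mod 144).

66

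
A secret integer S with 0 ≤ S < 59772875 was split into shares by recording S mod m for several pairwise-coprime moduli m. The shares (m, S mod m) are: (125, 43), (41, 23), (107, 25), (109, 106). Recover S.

42746418

Combine the congruences pairwise.
From S ≡ 43 (mod 125) write S = 43 + 125t. Substituting into S ≡ 23 (mod 41) gives 125t ≡ 21 (mod 41), and since 2⁻¹ ≡ 21 (mod 41), t ≡ 31. Hence S ≡ 43 + 125·31 = 3918 (mod 5125).
From S ≡ 3918 (mod 5125) write S = 3918 + 5125t. Substituting into S ≡ 25 (mod 107) gives 5125t ≡ 66 (mod 107), and since 96⁻¹ ≡ 68 (mod 107), t ≡ 101. Hence S ≡ 3918 + 5125·101 = 521543 (mod 548375).
From S ≡ 521543 (mod 548375) write S = 521543 + 548375t. Substituting into S ≡ 106 (mod 109) gives 548375t ≡ 19 (mod 109), and since 105⁻¹ ≡ 27 (mod 109), t ≡ 77. Hence S ≡ 521543 + 548375·77 = 42746418 (mod 59772875).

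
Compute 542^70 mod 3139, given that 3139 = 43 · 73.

Mod 43: 542 ≡ 26; by Fermat, exponent reduces to 70 mod 42 = 28; 26^28 ≡ 36 (mod 43).
Mod 73: 542 ≡ 31; 31^70 ≡ 67 (mod 73).
Combine by CRT: x ≡ 36 (mod 43), x ≡ 67 (mod 73) ⇒ x ≡ 724 (mod 3139).

724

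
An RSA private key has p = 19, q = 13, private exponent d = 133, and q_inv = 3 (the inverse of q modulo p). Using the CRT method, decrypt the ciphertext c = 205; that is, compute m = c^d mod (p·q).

d_p = d mod (p−1) = 133 mod 18 = 7; d_q = d mod (q−1) = 1.
m₁ = c^(d_p) mod p: c ≡ 15 (mod 19), and 15^7 mod 19 = 13.
m₂ = c^(d_q) mod q: c ≡ 10 (mod 13), and 10^1 mod 13 = 10.
h = q_inv·(m₁ − m₂) mod p = 3·(13 − 10) mod 19 = 9.
m = m₂ + h·q = 10 + 9·13 = 127.

127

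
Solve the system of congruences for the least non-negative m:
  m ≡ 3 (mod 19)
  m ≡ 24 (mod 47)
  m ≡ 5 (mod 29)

The moduli are pairwise coprime; N = 19·47·29 = 25897.
N/19 = 1363; 1363 ≡ 14 (mod 19); 14·15 ≡ 1, so inverse 15.
N/47 = 551; 551 ≡ 34 (mod 47); 34·18 ≡ 1, so inverse 18.
N/29 = 893; 893 ≡ 23 (mod 29); 23·24 ≡ 1, so inverse 24.
m ≡ 3·1363·15 + 24·551·18 + 5·893·24 = 406527.
406527 mod 25897 = 18072.

18072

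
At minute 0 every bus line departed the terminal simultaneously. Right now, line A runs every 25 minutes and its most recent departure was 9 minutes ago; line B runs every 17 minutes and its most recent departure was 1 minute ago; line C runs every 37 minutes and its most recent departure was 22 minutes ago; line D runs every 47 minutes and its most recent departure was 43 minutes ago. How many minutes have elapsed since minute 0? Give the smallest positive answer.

282184

Combine the congruences pairwise.
From t ≡ 9 (mod 25) write t = 9 + 25s. Substituting into t ≡ 1 (mod 17) gives 25s ≡ 9 (mod 17), and since 8⁻¹ ≡ 15 (mod 17), s ≡ 16. Hence t ≡ 9 + 25·16 = 409 (mod 425).
From t ≡ 409 (mod 425) write t = 409 + 425s. Substituting into t ≡ 22 (mod 37) gives 425s ≡ 20 (mod 37), and since 18⁻¹ ≡ 35 (mod 37), s ≡ 34. Hence t ≡ 409 + 425·34 = 14859 (mod 15725).
From t ≡ 14859 (mod 15725) write t = 14859 + 15725s. Substituting into t ≡ 43 (mod 47) gives 15725s ≡ 36 (mod 47), and since 27⁻¹ ≡ 7 (mod 47), s ≡ 17. Hence t ≡ 14859 + 15725·17 = 282184 (mod 739075).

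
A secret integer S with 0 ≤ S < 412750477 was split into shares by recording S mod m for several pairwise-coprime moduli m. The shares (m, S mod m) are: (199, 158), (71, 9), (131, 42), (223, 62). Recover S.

The moduli are pairwise coprime; N = 199·71·131·223 = 412750477.
N/199 = 2074123; 2074123 ≡ 145 (mod 199); 145·70 ≡ 1, so inverse 70.
N/71 = 5813387; 5813387 ≡ 49 (mod 71); 49·29 ≡ 1, so inverse 29.
N/131 = 3150767; 3150767 ≡ 86 (mod 131); 86·32 ≡ 1, so inverse 32.
N/223 = 1850899; 1850899 ≡ 222 (mod 223); 222·222 ≡ 1, so inverse 222.
S ≡ 158·2074123·70 + 9·5813387·29 + 42·3150767·32 + 62·1850899·222 = 54167499071.
54167499071 mod 412750477 = 97186584.

97186584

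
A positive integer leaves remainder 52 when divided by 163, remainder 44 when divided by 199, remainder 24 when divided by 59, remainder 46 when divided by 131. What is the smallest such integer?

78003865

The moduli are pairwise coprime; M = 163·199·59·131 = 250705573.
M/163 = 1538071; 1538071 ≡ 3 (mod 163); 3·109 ≡ 1, so inverse 109.
M/199 = 1259827; 1259827 ≡ 157 (mod 199); 157·90 ≡ 1, so inverse 90.
M/59 = 4249247; 4249247 ≡ 8 (mod 59); 8·37 ≡ 1, so inverse 37.
M/131 = 1913783; 1913783 ≡ 4 (mod 131); 4·33 ≡ 1, so inverse 33.
N ≡ 52·1538071·109 + 44·1259827·90 + 24·4249247·37 + 46·1913783·33 = 20385155278.
20385155278 mod 250705573 = 78003865.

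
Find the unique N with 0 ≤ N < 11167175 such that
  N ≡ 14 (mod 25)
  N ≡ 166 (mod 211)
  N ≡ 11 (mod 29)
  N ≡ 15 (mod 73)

2008464

The moduli are pairwise coprime; M = 25·211·29·73 = 11167175.
M/25 = 446687; 446687 ≡ 12 (mod 25); 12·23 ≡ 1, so inverse 23.
M/211 = 52925; 52925 ≡ 175 (mod 211); 175·41 ≡ 1, so inverse 41.
M/29 = 385075; 385075 ≡ 13 (mod 29); 13·9 ≡ 1, so inverse 9.
M/73 = 152975; 152975 ≡ 40 (mod 73); 40·42 ≡ 1, so inverse 42.
N ≡ 14·446687·23 + 166·52925·41 + 11·385075·9 + 15·152975·42 = 638537439.
638537439 mod 11167175 = 2008464.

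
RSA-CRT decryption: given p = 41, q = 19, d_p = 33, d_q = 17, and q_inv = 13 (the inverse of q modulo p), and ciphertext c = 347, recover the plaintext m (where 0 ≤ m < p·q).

764

m₁ = c^(d_p) mod p: c ≡ 19 (mod 41), and 19^33 mod 41 = 26.
m₂ = c^(d_q) mod q: c ≡ 5 (mod 19), and 5^17 mod 19 = 4.
h = q_inv·(m₁ − m₂) mod p = 13·(26 − 4) mod 41 = 40.
m = m₂ + h·q = 4 + 40·19 = 764.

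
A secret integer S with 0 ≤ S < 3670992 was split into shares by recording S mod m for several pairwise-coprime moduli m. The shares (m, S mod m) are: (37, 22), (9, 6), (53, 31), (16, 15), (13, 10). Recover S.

2198895

The moduli are pairwise coprime; N = 37·9·53·16·13 = 3670992.
N/37 = 99216; 99216 ≡ 19 (mod 37); 19·2 ≡ 1, so inverse 2.
N/9 = 407888; 407888 ≡ 8 (mod 9); 8·8 ≡ 1, so inverse 8.
N/53 = 69264; 69264 ≡ 46 (mod 53); 46·15 ≡ 1, so inverse 15.
N/16 = 229437; 229437 ≡ 13 (mod 16); 13·5 ≡ 1, so inverse 5.
N/13 = 282384; 282384 ≡ 11 (mod 13); 11·6 ≡ 1, so inverse 6.
S ≡ 22·99216·2 + 6·407888·8 + 31·69264·15 + 15·229437·5 + 10·282384·6 = 90302703.
90302703 mod 3670992 = 2198895.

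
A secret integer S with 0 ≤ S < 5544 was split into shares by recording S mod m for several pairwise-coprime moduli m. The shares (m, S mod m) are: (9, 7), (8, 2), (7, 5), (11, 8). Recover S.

250

The moduli are pairwise coprime; N = 9·8·7·11 = 5544.
N/9 = 616; 616 ≡ 4 (mod 9); 4·7 ≡ 1, so inverse 7.
N/8 = 693; 693 ≡ 5 (mod 8); 5·5 ≡ 1, so inverse 5.
N/7 = 792; 792 ≡ 1 (mod 7), inverse 1.
N/11 = 504; 504 ≡ 9 (mod 11); 9·5 ≡ 1, so inverse 5.
S ≡ 7·616·7 + 2·693·5 + 5·792·1 + 8·504·5 = 61234.
61234 mod 5544 = 250.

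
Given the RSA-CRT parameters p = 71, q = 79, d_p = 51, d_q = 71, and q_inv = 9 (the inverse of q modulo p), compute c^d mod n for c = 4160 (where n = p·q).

m₁ = c^(d_p) mod p: c ≡ 42 (mod 71), and 42^51 mod 71 = 59.
m₂ = c^(d_q) mod q: c ≡ 52 (mod 79), and 52^71 mod 79 = 65.
h = q_inv·(m₁ − m₂) mod p = 9·(59 − 65) mod 71 = 17.
m = m₂ + h·q = 65 + 17·79 = 1408.

1408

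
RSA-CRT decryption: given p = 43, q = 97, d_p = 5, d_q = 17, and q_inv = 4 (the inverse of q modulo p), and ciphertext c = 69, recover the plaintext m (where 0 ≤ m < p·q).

m₁ = c^(d_p) mod p: c ≡ 26 (mod 43), and 26^5 mod 43 = 3.
m₂ = c^(d_q) mod q: c ≡ 69 (mod 97), and 69^17 mod 97 = 28.
h = q_inv·(m₁ − m₂) mod p = 4·(3 − 28) mod 43 = 29.
m = m₂ + h·q = 28 + 29·97 = 2841.

2841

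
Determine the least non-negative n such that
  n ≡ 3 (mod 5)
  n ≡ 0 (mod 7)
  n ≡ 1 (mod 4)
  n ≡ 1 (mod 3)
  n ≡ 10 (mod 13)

The moduli are pairwise coprime; M = 5·7·4·3·13 = 5460.
M/5 = 1092; 1092 ≡ 2 (mod 5); 2·3 ≡ 1, so inverse 3.
M/7 = 780; 780 ≡ 3 (mod 7); 3·5 ≡ 1, so inverse 5.
M/4 = 1365; 1365 ≡ 1 (mod 4), inverse 1.
M/3 = 1820; 1820 ≡ 2 (mod 3); 2·2 ≡ 1, so inverse 2.
M/13 = 420; 420 ≡ 4 (mod 13); 4·10 ≡ 1, so inverse 10.
n ≡ 3·1092·3 + 0·780·5 + 1·1365·1 + 1·1820·2 + 10·420·10 = 56833.
56833 mod 5460 = 2233.

2233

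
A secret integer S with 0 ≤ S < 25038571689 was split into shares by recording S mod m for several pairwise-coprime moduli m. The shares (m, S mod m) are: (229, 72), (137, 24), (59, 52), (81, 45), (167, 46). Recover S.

14296283208

From S ≡ 72 (mod 229) write S = 72 + 229t. Substituting into S ≡ 24 (mod 137) gives 229t ≡ 89 (mod 137), and since 92⁻¹ ≡ 70 (mod 137), t ≡ 65. Hence S ≡ 72 + 229·65 = 14957 (mod 31373).
From S ≡ 14957 (mod 31373) write S = 14957 + 31373t. Substituting into S ≡ 52 (mod 59) gives 31373t ≡ 22 (mod 59), and since 44⁻¹ ≡ 55 (mod 59), t ≡ 30. Hence S ≡ 14957 + 31373·30 = 956147 (mod 1851007).
From S ≡ 956147 (mod 1851007) write S = 956147 + 1851007t. Substituting into S ≡ 45 (mod 81) gives 1851007t ≡ 22 (mod 81), and since 76⁻¹ ≡ 16 (mod 81), t ≡ 28. Hence S ≡ 956147 + 1851007·28 = 52784343 (mod 149931567).
From S ≡ 52784343 (mod 149931567) write S = 52784343 + 149931567t. Substituting into S ≡ 46 (mod 167) gives 149931567t ≡ 61 (mod 167), and since 136⁻¹ ≡ 70 (mod 167), t ≡ 95. Hence S ≡ 52784343 + 149931567·95 = 14296283208 (mod 25038571689).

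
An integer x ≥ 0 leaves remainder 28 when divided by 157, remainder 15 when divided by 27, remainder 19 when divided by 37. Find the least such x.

The moduli are pairwise coprime; N = 157·27·37 = 156843.
N/157 = 999; 999 ≡ 57 (mod 157); 57·146 ≡ 1, so inverse 146.
N/27 = 5809; 5809 ≡ 4 (mod 27); 4·7 ≡ 1, so inverse 7.
N/37 = 4239; 4239 ≡ 21 (mod 37); 21·30 ≡ 1, so inverse 30.
x ≡ 28·999·146 + 15·5809·7 + 19·4239·30 = 7110087.
7110087 mod 156843 = 52152.

52152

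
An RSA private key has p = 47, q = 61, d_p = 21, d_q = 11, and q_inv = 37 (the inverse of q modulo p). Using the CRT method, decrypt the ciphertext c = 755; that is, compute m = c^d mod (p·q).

m₁ = c^(d_p) mod p: c ≡ 3 (mod 47), and 3^21 mod 47 = 21.
m₂ = c^(d_q) mod q: c ≡ 23 (mod 61), and 23^11 mod 61 = 38.
h = q_inv·(m₁ − m₂) mod p = 37·(21 − 38) mod 47 = 29.
m = m₂ + h·q = 38 + 29·61 = 1807.

1807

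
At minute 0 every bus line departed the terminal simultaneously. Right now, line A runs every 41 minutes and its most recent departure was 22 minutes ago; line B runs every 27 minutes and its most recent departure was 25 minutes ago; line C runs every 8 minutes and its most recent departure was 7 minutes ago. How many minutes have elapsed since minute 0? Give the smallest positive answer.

The moduli are pairwise coprime; N = 41·27·8 = 8856.
N/41 = 216; 216 ≡ 11 (mod 41); 11·15 ≡ 1, so inverse 15.
N/27 = 328; 328 ≡ 4 (mod 27); 4·7 ≡ 1, so inverse 7.
N/8 = 1107; 1107 ≡ 3 (mod 8); 3·3 ≡ 1, so inverse 3.
t ≡ 22·216·15 + 25·328·7 + 7·1107·3 = 151927.
151927 mod 8856 = 1375.

1375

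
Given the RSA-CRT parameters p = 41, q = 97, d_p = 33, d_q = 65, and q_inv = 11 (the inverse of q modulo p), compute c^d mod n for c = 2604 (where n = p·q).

m₁ = c^(d_p) mod p: c ≡ 21 (mod 41), and 21^33 mod 41 = 5.
m₂ = c^(d_q) mod q: c ≡ 82 (mod 97), and 82^65 mod 97 = 57.
h = q_inv·(m₁ − m₂) mod p = 11·(5 − 57) mod 41 = 2.
m = m₂ + h·q = 57 + 2·97 = 251.

251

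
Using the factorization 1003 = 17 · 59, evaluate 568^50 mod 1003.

Mod 17: 568 ≡ 7; by Fermat, exponent reduces to 50 mod 16 = 2; 7^2 ≡ 15 (mod 17).
Mod 59: 568 ≡ 37; 37^50 ≡ 35 (mod 59).
Combine by CRT: x ≡ 15 (mod 17), x ≡ 35 (mod 59) ⇒ x ≡ 389 (mod 1003).

389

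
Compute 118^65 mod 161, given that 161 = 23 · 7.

146

Mod 23: 118 ≡ 3; by Fermat, exponent reduces to 65 mod 22 = 21; 3^21 ≡ 8 (mod 23).
Mod 7: 118 ≡ 6; by Fermat, exponent reduces to 65 mod 6 = 5; 6^5 ≡ 6 (mod 7).
Combine by CRT: x ≡ 8 (mod 23), x ≡ 6 (mod 7) ⇒ x ≡ 146 (mod 161).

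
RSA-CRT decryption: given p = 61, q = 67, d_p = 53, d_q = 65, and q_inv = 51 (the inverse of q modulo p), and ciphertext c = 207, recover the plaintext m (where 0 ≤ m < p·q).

1731

m₁ = c^(d_p) mod p: c ≡ 24 (mod 61), and 24^53 mod 61 = 23.
m₂ = c^(d_q) mod q: c ≡ 6 (mod 67), and 6^65 mod 67 = 56.
h = q_inv·(m₁ − m₂) mod p = 51·(23 − 56) mod 61 = 25.
m = m₂ + h·q = 56 + 25·67 = 1731.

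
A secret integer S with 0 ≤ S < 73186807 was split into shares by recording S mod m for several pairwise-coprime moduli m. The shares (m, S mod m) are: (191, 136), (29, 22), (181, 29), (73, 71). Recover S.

The moduli are pairwise coprime; N = 191·29·181·73 = 73186807.
N/191 = 383177; 383177 ≡ 31 (mod 191); 31·37 ≡ 1, so inverse 37.
N/29 = 2523683; 2523683 ≡ 16 (mod 29); 16·20 ≡ 1, so inverse 20.
N/181 = 404347; 404347 ≡ 174 (mod 181); 174·155 ≡ 1, so inverse 155.
N/73 = 1002559; 1002559 ≡ 50 (mod 73); 50·19 ≡ 1, so inverse 19.
S ≡ 136·383177·37 + 22·2523683·20 + 29·404347·155 + 71·1002559·19 = 6208559040.
6208559040 mod 73186807 = 60867252.

60867252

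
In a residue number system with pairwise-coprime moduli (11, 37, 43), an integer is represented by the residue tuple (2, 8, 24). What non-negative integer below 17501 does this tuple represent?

From x ≡ 2 (mod 11) write x = 2 + 11t. Substituting into x ≡ 8 (mod 37) gives 11t ≡ 6 (mod 37), and since 11⁻¹ ≡ 27 (mod 37), t ≡ 14. Hence x ≡ 2 + 11·14 = 156 (mod 407).
From x ≡ 156 (mod 407) write x = 156 + 407t. Substituting into x ≡ 24 (mod 43) gives 407t ≡ 40 (mod 43), and since 20⁻¹ ≡ 28 (mod 43), t ≡ 2. Hence x ≡ 156 + 407·2 = 970 (mod 17501).

970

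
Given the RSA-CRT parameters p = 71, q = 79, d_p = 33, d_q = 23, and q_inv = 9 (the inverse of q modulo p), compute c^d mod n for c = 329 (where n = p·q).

5302

m₁ = c^(d_p) mod p: c ≡ 45 (mod 71), and 45^33 mod 71 = 48.
m₂ = c^(d_q) mod q: c ≡ 13 (mod 79), and 13^23 mod 79 = 9.
h = q_inv·(m₁ − m₂) mod p = 9·(48 − 9) mod 71 = 67.
m = m₂ + h·q = 9 + 67·79 = 5302.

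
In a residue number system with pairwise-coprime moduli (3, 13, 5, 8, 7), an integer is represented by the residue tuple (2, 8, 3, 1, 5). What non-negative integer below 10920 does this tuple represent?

The moduli are pairwise coprime; N = 3·13·5·8·7 = 10920.
N/3 = 3640; 3640 ≡ 1 (mod 3), inverse 1.
N/13 = 840; 840 ≡ 8 (mod 13); 8·5 ≡ 1, so inverse 5.
N/5 = 2184; 2184 ≡ 4 (mod 5); 4·4 ≡ 1, so inverse 4.
N/8 = 1365; 1365 ≡ 5 (mod 8); 5·5 ≡ 1, so inverse 5.
N/7 = 1560; 1560 ≡ 6 (mod 7); 6·6 ≡ 1, so inverse 6.
x ≡ 2·3640·1 + 8·840·5 + 3·2184·4 + 1·1365·5 + 5·1560·6 = 120713.
120713 mod 10920 = 593.

593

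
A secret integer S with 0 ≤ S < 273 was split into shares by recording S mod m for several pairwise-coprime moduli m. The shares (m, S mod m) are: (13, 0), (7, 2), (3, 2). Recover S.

From S ≡ 0 (mod 13) write S = 0 + 13t. Substituting into S ≡ 2 (mod 7) gives 13t ≡ 2 (mod 7), and since 6⁻¹ ≡ 6 (mod 7), t ≡ 5. Hence S ≡ 0 + 13·5 = 65 (mod 91).
From S ≡ 65 (mod 91) write S = 65 + 91t. Substituting into S ≡ 2 (mod 3) gives 91t ≡ 0 (mod 3), and since 1⁻¹ ≡ 1 (mod 3), t ≡ 0. Hence S ≡ 65 + 91·0 = 65 (mod 273).

65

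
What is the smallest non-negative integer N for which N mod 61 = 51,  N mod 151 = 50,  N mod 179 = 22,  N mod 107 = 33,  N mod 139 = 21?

From N ≡ 51 (mod 61) write N = 51 + 61t. Substituting into N ≡ 50 (mod 151) gives 61t ≡ 150 (mod 151), and since 61⁻¹ ≡ 52 (mod 151), t ≡ 99. Hence N ≡ 51 + 61·99 = 6090 (mod 9211).
From N ≡ 6090 (mod 9211) write N = 6090 + 9211t. Substituting into N ≡ 22 (mod 179) gives 9211t ≡ 18 (mod 179), and since 82⁻¹ ≡ 155 (mod 179), t ≡ 105. Hence N ≡ 6090 + 9211·105 = 973245 (mod 1648769).
From N ≡ 973245 (mod 1648769) write N = 973245 + 1648769t. Substituting into N ≡ 33 (mod 107) gives 1648769t ≡ 60 (mod 107), and since 6⁻¹ ≡ 18 (mod 107), t ≡ 10. Hence N ≡ 973245 + 1648769·10 = 17460935 (mod 176418283).
From N ≡ 17460935 (mod 176418283) write N = 17460935 + 176418283t. Substituting into N ≡ 21 (mod 139) gives 176418283t ≡ 127 (mod 139), and since 39⁻¹ ≡ 82 (mod 139), t ≡ 128. Hence N ≡ 17460935 + 176418283·128 = 22599001159 (mod 24522141337).

22599001159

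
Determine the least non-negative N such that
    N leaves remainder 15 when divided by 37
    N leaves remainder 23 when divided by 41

From N ≡ 15 (mod 37) write N = 15 + 37t. Substituting into N ≡ 23 (mod 41) gives 37t ≡ 8 (mod 41), and since 37⁻¹ ≡ 10 (mod 41), t ≡ 39. Hence N ≡ 15 + 37·39 = 1458 (mod 1517).

1458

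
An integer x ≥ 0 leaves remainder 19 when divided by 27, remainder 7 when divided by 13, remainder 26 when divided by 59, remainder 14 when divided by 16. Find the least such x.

The moduli are pairwise coprime; N = 27·13·59·16 = 331344.
N/27 = 12272; 12272 ≡ 14 (mod 27); 14·2 ≡ 1, so inverse 2.
N/13 = 25488; 25488 ≡ 8 (mod 13); 8·5 ≡ 1, so inverse 5.
N/59 = 5616; 5616 ≡ 11 (mod 59); 11·43 ≡ 1, so inverse 43.
N/16 = 20709; 20709 ≡ 5 (mod 16); 5·13 ≡ 1, so inverse 13.
x ≡ 19·12272·2 + 7·25488·5 + 26·5616·43 + 14·20709·13 = 11406142.
11406142 mod 331344 = 140446.

140446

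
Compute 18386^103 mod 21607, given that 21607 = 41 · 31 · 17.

4643

Mod 41: 18386 ≡ 18; by Fermat, exponent reduces to 103 mod 40 = 23; 18^23 ≡ 10 (mod 41).
Mod 31: 18386 ≡ 3; by Fermat, exponent reduces to 103 mod 30 = 13; 3^13 ≡ 24 (mod 31).
Mod 17: 18386 ≡ 9; by Fermat, exponent reduces to 103 mod 16 = 7; 9^7 ≡ 2 (mod 17).
Combine by CRT: x ≡ 10 (mod 41), x ≡ 24 (mod 31), x ≡ 2 (mod 17) ⇒ x ≡ 4643 (mod 21607).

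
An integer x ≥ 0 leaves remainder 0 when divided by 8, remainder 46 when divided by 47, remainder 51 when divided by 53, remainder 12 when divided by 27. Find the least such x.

354144

The moduli are pairwise coprime; N = 8·47·53·27 = 538056.
N/8 = 67257; 67257 ≡ 1 (mod 8), inverse 1.
N/47 = 11448; 11448 ≡ 27 (mod 47); 27·7 ≡ 1, so inverse 7.
N/53 = 10152; 10152 ≡ 29 (mod 53); 29·11 ≡ 1, so inverse 11.
N/27 = 19928; 19928 ≡ 2 (mod 27); 2·14 ≡ 1, so inverse 14.
x ≡ 0·67257·1 + 46·11448·7 + 51·10152·11 + 12·19928·14 = 12729432.
12729432 mod 538056 = 354144.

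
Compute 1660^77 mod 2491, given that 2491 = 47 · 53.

1562

Mod 47: 1660 ≡ 15; by Fermat, exponent reduces to 77 mod 46 = 31; 15^31 ≡ 11 (mod 47).
Mod 53: 1660 ≡ 17; by Fermat, exponent reduces to 77 mod 52 = 25; 17^25 ≡ 25 (mod 53).
Combine by CRT: x ≡ 11 (mod 47), x ≡ 25 (mod 53) ⇒ x ≡ 1562 (mod 2491).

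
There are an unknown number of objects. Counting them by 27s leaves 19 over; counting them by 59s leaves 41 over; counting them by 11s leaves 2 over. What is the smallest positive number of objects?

Combine the congruences pairwise.
From N ≡ 19 (mod 27) write N = 19 + 27t. Substituting into N ≡ 41 (mod 59) gives 27t ≡ 22 (mod 59), and since 27⁻¹ ≡ 35 (mod 59), t ≡ 3. Hence N ≡ 19 + 27·3 = 100 (mod 1593).
From N ≡ 100 (mod 1593) write N = 100 + 1593t. Substituting into N ≡ 2 (mod 11) gives 1593t ≡ 1 (mod 11), and since 9⁻¹ ≡ 5 (mod 11), t ≡ 5. Hence N ≡ 100 + 1593·5 = 8065 (mod 17523).

8065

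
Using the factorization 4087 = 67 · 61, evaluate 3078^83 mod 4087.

Mod 67: 3078 ≡ 63; by Fermat, exponent reduces to 83 mod 66 = 17; 63^17 ≡ 2 (mod 67).
Mod 61: 3078 ≡ 28; by Fermat, exponent reduces to 83 mod 60 = 23; 28^23 ≡ 53 (mod 61).
Combine by CRT: x ≡ 2 (mod 67), x ≡ 53 (mod 61) ⇒ x ≡ 2615 (mod 4087).

2615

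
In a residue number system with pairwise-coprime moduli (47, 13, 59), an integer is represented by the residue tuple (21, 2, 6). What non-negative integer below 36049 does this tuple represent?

34049

From x ≡ 21 (mod 47) write x = 21 + 47t. Substituting into x ≡ 2 (mod 13) gives 47t ≡ 7 (mod 13), and since 8⁻¹ ≡ 5 (mod 13), t ≡ 9. Hence x ≡ 21 + 47·9 = 444 (mod 611).
From x ≡ 444 (mod 611) write x = 444 + 611t. Substituting into x ≡ 6 (mod 59) gives 611t ≡ 34 (mod 59), and since 21⁻¹ ≡ 45 (mod 59), t ≡ 55. Hence x ≡ 444 + 611·55 = 34049 (mod 36049).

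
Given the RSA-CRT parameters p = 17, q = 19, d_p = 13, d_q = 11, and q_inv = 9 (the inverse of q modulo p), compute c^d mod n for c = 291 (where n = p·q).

321

m₁ = c^(d_p) mod p: c ≡ 2 (mod 17), and 2^13 mod 17 = 15.
m₂ = c^(d_q) mod q: c ≡ 6 (mod 19), and 6^11 mod 19 = 17.
h = q_inv·(m₁ − m₂) mod p = 9·(15 − 17) mod 17 = 16.
m = m₂ + h·q = 17 + 16·19 = 321.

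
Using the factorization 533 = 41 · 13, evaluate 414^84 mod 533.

Mod 41: 414 ≡ 4; by Fermat, exponent reduces to 84 mod 40 = 4; 4^4 ≡ 10 (mod 41).
Mod 13: 414 ≡ 11; since 12 | 84, by Fermat 11^84 ≡ 1 (mod 13).
Combine by CRT: x ≡ 10 (mod 41), x ≡ 1 (mod 13) ⇒ x ≡ 92 (mod 533).

92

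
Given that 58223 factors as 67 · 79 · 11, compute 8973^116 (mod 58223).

Mod 67: 8973 ≡ 62; by Fermat, exponent reduces to 116 mod 66 = 50; 62^50 ≡ 14 (mod 67).
Mod 79: 8973 ≡ 46; by Fermat, exponent reduces to 116 mod 78 = 38; 46^38 ≡ 67 (mod 79).
Mod 11: 8973 ≡ 8; by Fermat, exponent reduces to 116 mod 10 = 6; 8^6 ≡ 3 (mod 11).
Combine by CRT: x ≡ 14 (mod 67), x ≡ 67 (mod 79), x ≡ 3 (mod 11) ⇒ x ≡ 57500 (mod 58223).

57500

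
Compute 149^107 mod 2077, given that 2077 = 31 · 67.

997

Mod 31: 149 ≡ 25; by Fermat, exponent reduces to 107 mod 30 = 17; 25^17 ≡ 5 (mod 31).
Mod 67: 149 ≡ 15; by Fermat, exponent reduces to 107 mod 66 = 41; 15^41 ≡ 59 (mod 67).
Combine by CRT: x ≡ 5 (mod 31), x ≡ 59 (mod 67) ⇒ x ≡ 997 (mod 2077).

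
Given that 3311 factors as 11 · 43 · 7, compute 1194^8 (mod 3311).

Mod 11: 1194 ≡ 6; 6^8 ≡ 4 (mod 11).
Mod 43: 1194 ≡ 33; 33^8 ≡ 17 (mod 43).
Mod 7: 1194 ≡ 4; by Fermat, exponent reduces to 8 mod 6 = 2; 4^2 ≡ 2 (mod 7).
Combine by CRT: x ≡ 4 (mod 11), x ≡ 17 (mod 43), x ≡ 2 (mod 7) ⇒ x ≡ 576 (mod 3311).

576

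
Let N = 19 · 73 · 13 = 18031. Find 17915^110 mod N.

Mod 19: 17915 ≡ 17; by Fermat, exponent reduces to 110 mod 18 = 2; 17^2 ≡ 4 (mod 19).
Mod 73: 17915 ≡ 30; by Fermat, exponent reduces to 110 mod 72 = 38; 30^38 ≡ 49 (mod 73).
Mod 13: 17915 ≡ 1; by Fermat, exponent reduces to 110 mod 12 = 2; 1^2 ≡ 1 (mod 13).
Combine by CRT: x ≡ 4 (mod 19), x ≡ 49 (mod 73), x ≡ 1 (mod 13) ⇒ x ≡ 5305 (mod 18031).

5305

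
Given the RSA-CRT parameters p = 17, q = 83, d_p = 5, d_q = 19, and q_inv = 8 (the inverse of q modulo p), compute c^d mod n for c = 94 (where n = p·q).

m₁ = c^(d_p) mod p: c ≡ 9 (mod 17), and 9^5 mod 17 = 8.
m₂ = c^(d_q) mod q: c ≡ 11 (mod 83), and 11^19 mod 83 = 51.
h = q_inv·(m₁ − m₂) mod p = 8·(8 − 51) mod 17 = 13.
m = m₂ + h·q = 51 + 13·83 = 1130.

1130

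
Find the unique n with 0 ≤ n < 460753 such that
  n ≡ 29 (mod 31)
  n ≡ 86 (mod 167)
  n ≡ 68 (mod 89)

From n ≡ 29 (mod 31) write n = 29 + 31t. Substituting into n ≡ 86 (mod 167) gives 31t ≡ 57 (mod 167), and since 31⁻¹ ≡ 97 (mod 167), t ≡ 18. Hence n ≡ 29 + 31·18 = 587 (mod 5177).
From n ≡ 587 (mod 5177) write n = 587 + 5177t. Substituting into n ≡ 68 (mod 89) gives 5177t ≡ 15 (mod 89), and since 15⁻¹ ≡ 6 (mod 89), t ≡ 1. Hence n ≡ 587 + 5177·1 = 5764 (mod 460753).

5764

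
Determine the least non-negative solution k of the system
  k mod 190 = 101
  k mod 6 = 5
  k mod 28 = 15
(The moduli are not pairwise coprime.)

gcd(190, 6) = 2 and 2 | (5 − 101), so the pair is consistent; merging gives k ≡ 101 (mod 570), where 570 = lcm(190, 6).
gcd(570, 28) = 2 and 2 | (15 − 101), so the pair is consistent; merging gives k ≡ 6371 (mod 7980), where 7980 = lcm(570, 28).
The solution is unique modulo lcm(190, 6, 28) = 7980.

6371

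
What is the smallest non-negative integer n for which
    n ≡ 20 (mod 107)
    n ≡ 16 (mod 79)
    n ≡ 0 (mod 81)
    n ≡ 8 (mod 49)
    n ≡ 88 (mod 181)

2997125874

Combine the congruences pairwise.
From n ≡ 20 (mod 107) write n = 20 + 107t. Substituting into n ≡ 16 (mod 79) gives 107t ≡ 75 (mod 79), and since 28⁻¹ ≡ 48 (mod 79), t ≡ 45. Hence n ≡ 20 + 107·45 = 4835 (mod 8453).
From n ≡ 4835 (mod 8453) write n = 4835 + 8453t. Substituting into n ≡ 0 (mod 81) gives 8453t ≡ 25 (mod 81), and since 29⁻¹ ≡ 14 (mod 81), t ≡ 26. Hence n ≡ 4835 + 8453·26 = 224613 (mod 684693).
From n ≡ 224613 (mod 684693) write n = 224613 + 684693t. Substituting into n ≡ 8 (mod 49) gives 684693t ≡ 11 (mod 49), and since 16⁻¹ ≡ 46 (mod 49), t ≡ 16. Hence n ≡ 224613 + 684693·16 = 11179701 (mod 33549957).
From n ≡ 11179701 (mod 33549957) write n = 11179701 + 33549957t. Substituting into n ≡ 88 (mod 181) gives 33549957t ≡ 33 (mod 181), and since 159⁻¹ ≡ 74 (mod 181), t ≡ 89. Hence n ≡ 11179701 + 33549957·89 = 2997125874 (mod 6072542217).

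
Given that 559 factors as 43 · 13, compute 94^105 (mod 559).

300

Mod 43: 94 ≡ 8; by Fermat, exponent reduces to 105 mod 42 = 21; 8^21 ≡ 42 (mod 43).
Mod 13: 94 ≡ 3; by Fermat, exponent reduces to 105 mod 12 = 9; 3^9 ≡ 1 (mod 13).
Combine by CRT: x ≡ 42 (mod 43), x ≡ 1 (mod 13) ⇒ x ≡ 300 (mod 559).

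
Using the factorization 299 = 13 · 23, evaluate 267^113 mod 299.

76

Mod 13: 267 ≡ 7; by Fermat, exponent reduces to 113 mod 12 = 5; 7^5 ≡ 11 (mod 13).
Mod 23: 267 ≡ 14; by Fermat, exponent reduces to 113 mod 22 = 3; 14^3 ≡ 7 (mod 23).
Combine by CRT: x ≡ 11 (mod 13), x ≡ 7 (mod 23) ⇒ x ≡ 76 (mod 299).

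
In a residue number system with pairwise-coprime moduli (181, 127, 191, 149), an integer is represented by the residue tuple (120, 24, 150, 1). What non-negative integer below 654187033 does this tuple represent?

454746511

From x ≡ 120 (mod 181) write x = 120 + 181t. Substituting into x ≡ 24 (mod 127) gives 181t ≡ 31 (mod 127), and since 54⁻¹ ≡ 40 (mod 127), t ≡ 97. Hence x ≡ 120 + 181·97 = 17677 (mod 22987).
From x ≡ 17677 (mod 22987) write x = 17677 + 22987t. Substituting into x ≡ 150 (mod 191) gives 22987t ≡ 45 (mod 191), and since 67⁻¹ ≡ 134 (mod 191), t ≡ 109. Hence x ≡ 17677 + 22987·109 = 2523260 (mod 4390517).
From x ≡ 2523260 (mod 4390517) write x = 2523260 + 4390517t. Substituting into x ≡ 1 (mod 149) gives 4390517t ≡ 56 (mod 149), and since 83⁻¹ ≡ 79 (mod 149), t ≡ 103. Hence x ≡ 2523260 + 4390517·103 = 454746511 (mod 654187033).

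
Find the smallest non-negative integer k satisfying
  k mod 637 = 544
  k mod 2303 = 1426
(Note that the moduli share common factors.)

gcd(637, 2303) = 49 and 49 | (1426 − 544), so the pair is consistent; merging gives k ≡ 3729 (mod 29939), where 29939 = lcm(637, 2303).
The solution is unique modulo lcm(637, 2303) = 29939.

3729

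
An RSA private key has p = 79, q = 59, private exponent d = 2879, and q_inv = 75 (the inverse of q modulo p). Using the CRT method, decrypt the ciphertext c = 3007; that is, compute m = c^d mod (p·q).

1672

d_p = d mod (p−1) = 2879 mod 78 = 71; d_q = d mod (q−1) = 37.
m₁ = c^(d_p) mod p: c ≡ 5 (mod 79), and 5^71 mod 79 = 13.
m₂ = c^(d_q) mod q: c ≡ 57 (mod 59), and 57^37 mod 59 = 20.
h = q_inv·(m₁ − m₂) mod p = 75·(13 − 20) mod 79 = 28.
m = m₂ + h·q = 20 + 28·59 = 1672.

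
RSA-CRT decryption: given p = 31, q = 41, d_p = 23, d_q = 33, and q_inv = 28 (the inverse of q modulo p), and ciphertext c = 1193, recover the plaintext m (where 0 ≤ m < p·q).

m₁ = c^(d_p) mod p: c ≡ 15 (mod 31), and 15^23 mod 31 = 27.
m₂ = c^(d_q) mod q: c ≡ 4 (mod 41), and 4^33 mod 41 = 23.
h = q_inv·(m₁ − m₂) mod p = 28·(27 − 23) mod 31 = 19.
m = m₂ + h·q = 23 + 19·41 = 802.

802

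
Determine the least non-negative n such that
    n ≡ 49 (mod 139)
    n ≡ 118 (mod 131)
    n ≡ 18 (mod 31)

The moduli are pairwise coprime; M = 139·131·31 = 564479.
M/139 = 4061; 4061 ≡ 30 (mod 139); 30·51 ≡ 1, so inverse 51.
M/131 = 4309; 4309 ≡ 117 (mod 131); 117·28 ≡ 1, so inverse 28.
M/31 = 18209; 18209 ≡ 12 (mod 31); 12·13 ≡ 1, so inverse 13.
n ≡ 49·4061·51 + 118·4309·28 + 18·18209·13 = 28646281.
28646281 mod 564479 = 422331.

422331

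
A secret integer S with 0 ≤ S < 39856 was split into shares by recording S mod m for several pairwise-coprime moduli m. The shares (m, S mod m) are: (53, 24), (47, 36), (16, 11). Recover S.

The moduli are pairwise coprime; N = 53·47·16 = 39856.
N/53 = 752; 752 ≡ 10 (mod 53); 10·16 ≡ 1, so inverse 16.
N/47 = 848; 848 ≡ 2 (mod 47); 2·24 ≡ 1, so inverse 24.
N/16 = 2491; 2491 ≡ 11 (mod 16); 11·3 ≡ 1, so inverse 3.
S ≡ 24·752·16 + 36·848·24 + 11·2491·3 = 1103643.
1103643 mod 39856 = 27531.

27531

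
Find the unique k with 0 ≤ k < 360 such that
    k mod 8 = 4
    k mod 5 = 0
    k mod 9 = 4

The moduli are pairwise coprime; N = 8·5·9 = 360.
N/8 = 45; 45 ≡ 5 (mod 8); 5·5 ≡ 1, so inverse 5.
N/5 = 72; 72 ≡ 2 (mod 5); 2·3 ≡ 1, so inverse 3.
N/9 = 40; 40 ≡ 4 (mod 9); 4·7 ≡ 1, so inverse 7.
k ≡ 4·45·5 + 0·72·3 + 4·40·7 = 2020.
2020 mod 360 = 220.

220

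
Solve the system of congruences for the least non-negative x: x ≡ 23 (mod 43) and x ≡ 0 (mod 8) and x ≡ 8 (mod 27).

From x ≡ 23 (mod 43) write x = 23 + 43t. Substituting into x ≡ 0 (mod 8) gives 43t ≡ 1 (mod 8), and since 3⁻¹ ≡ 3 (mod 8), t ≡ 3. Hence x ≡ 23 + 43·3 = 152 (mod 344).
From x ≡ 152 (mod 344) write x = 152 + 344t. Substituting into x ≡ 8 (mod 27) gives 344t ≡ 18 (mod 27), and since 20⁻¹ ≡ 23 (mod 27), t ≡ 9. Hence x ≡ 152 + 344·9 = 3248 (mod 9288).

3248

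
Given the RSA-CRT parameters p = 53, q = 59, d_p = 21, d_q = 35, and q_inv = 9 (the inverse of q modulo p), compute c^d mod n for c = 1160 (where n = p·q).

m₁ = c^(d_p) mod p: c ≡ 47 (mod 53), and 47^21 mod 53 = 46.
m₂ = c^(d_q) mod q: c ≡ 39 (mod 59), and 39^35 mod 59 = 14.
h = q_inv·(m₁ − m₂) mod p = 9·(46 − 14) mod 53 = 23.
m = m₂ + h·q = 14 + 23·59 = 1371.

1371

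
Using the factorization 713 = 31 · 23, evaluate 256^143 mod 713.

47

Mod 31: 256 ≡ 8; by Fermat, exponent reduces to 143 mod 30 = 23; 8^23 ≡ 16 (mod 31).
Mod 23: 256 ≡ 3; by Fermat, exponent reduces to 143 mod 22 = 11; 3^11 ≡ 1 (mod 23).
Combine by CRT: x ≡ 16 (mod 31), x ≡ 1 (mod 23) ⇒ x ≡ 47 (mod 713).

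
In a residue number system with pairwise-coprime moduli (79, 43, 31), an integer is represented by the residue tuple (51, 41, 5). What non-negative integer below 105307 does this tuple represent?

97221

Combine the congruences pairwise.
From x ≡ 51 (mod 79) write x = 51 + 79t. Substituting into x ≡ 41 (mod 43) gives 79t ≡ 33 (mod 43), and since 36⁻¹ ≡ 6 (mod 43), t ≡ 26. Hence x ≡ 51 + 79·26 = 2105 (mod 3397).
From x ≡ 2105 (mod 3397) write x = 2105 + 3397t. Substituting into x ≡ 5 (mod 31) gives 3397t ≡ 8 (mod 31), and since 18⁻¹ ≡ 19 (mod 31), t ≡ 28. Hence x ≡ 2105 + 3397·28 = 97221 (mod 105307).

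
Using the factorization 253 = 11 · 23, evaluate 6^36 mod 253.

170

Mod 11: 6 ≡ 6; by Fermat, exponent reduces to 36 mod 10 = 6; 6^6 ≡ 5 (mod 11).
Mod 23: 6 ≡ 6; by Fermat, exponent reduces to 36 mod 22 = 14; 6^14 ≡ 9 (mod 23).
Combine by CRT: x ≡ 5 (mod 11), x ≡ 9 (mod 23) ⇒ x ≡ 170 (mod 253).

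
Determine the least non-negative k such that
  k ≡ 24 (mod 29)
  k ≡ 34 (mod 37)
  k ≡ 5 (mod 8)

The moduli are pairwise coprime; N = 29·37·8 = 8584.
N/29 = 296; 296 ≡ 6 (mod 29); 6·5 ≡ 1, so inverse 5.
N/37 = 232; 232 ≡ 10 (mod 37); 10·26 ≡ 1, so inverse 26.
N/8 = 1073; 1073 ≡ 1 (mod 8), inverse 1.
k ≡ 24·296·5 + 34·232·26 + 5·1073·1 = 245973.
245973 mod 8584 = 5621.

5621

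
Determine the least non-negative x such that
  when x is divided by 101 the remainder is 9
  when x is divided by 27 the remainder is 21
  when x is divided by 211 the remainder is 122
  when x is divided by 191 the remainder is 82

120603

From x ≡ 9 (mod 101) write x = 9 + 101t. Substituting into x ≡ 21 (mod 27) gives 101t ≡ 12 (mod 27), and since 20⁻¹ ≡ 23 (mod 27), t ≡ 6. Hence x ≡ 9 + 101·6 = 615 (mod 2727).
From x ≡ 615 (mod 2727) write x = 615 + 2727t. Substituting into x ≡ 122 (mod 211) gives 2727t ≡ 140 (mod 211), and since 195⁻¹ ≡ 145 (mod 211), t ≡ 44. Hence x ≡ 615 + 2727·44 = 120603 (mod 575397).
From x ≡ 120603 (mod 575397) write x = 120603 + 575397t. Substituting into x ≡ 82 (mod 191) gives 575397t ≡ 0 (mod 191), and since 105⁻¹ ≡ 171 (mod 191), t ≡ 0. Hence x ≡ 120603 + 575397·0 = 120603 (mod 109900827).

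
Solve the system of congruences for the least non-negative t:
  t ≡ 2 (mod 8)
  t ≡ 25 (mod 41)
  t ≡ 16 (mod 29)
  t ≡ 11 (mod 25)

119786

From t ≡ 2 (mod 8) write t = 2 + 8s. Substituting into t ≡ 25 (mod 41) gives 8s ≡ 23 (mod 41), and since 8⁻¹ ≡ 36 (mod 41), s ≡ 8. Hence t ≡ 2 + 8·8 = 66 (mod 328).
From t ≡ 66 (mod 328) write t = 66 + 328s. Substituting into t ≡ 16 (mod 29) gives 328s ≡ 8 (mod 29), and since 9⁻¹ ≡ 13 (mod 29), s ≡ 17. Hence t ≡ 66 + 328·17 = 5642 (mod 9512).
From t ≡ 5642 (mod 9512) write t = 5642 + 9512s. Substituting into t ≡ 11 (mod 25) gives 9512s ≡ 19 (mod 25), and since 12⁻¹ ≡ 23 (mod 25), s ≡ 12. Hence t ≡ 5642 + 9512·12 = 119786 (mod 237800).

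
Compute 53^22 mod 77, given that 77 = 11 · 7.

4

Mod 11: 53 ≡ 9; by Fermat, exponent reduces to 22 mod 10 = 2; 9^2 ≡ 4 (mod 11).
Mod 7: 53 ≡ 4; by Fermat, exponent reduces to 22 mod 6 = 4; 4^4 ≡ 4 (mod 7).
Combine by CRT: x ≡ 4 (mod 11), x ≡ 4 (mod 7) ⇒ x ≡ 4 (mod 77).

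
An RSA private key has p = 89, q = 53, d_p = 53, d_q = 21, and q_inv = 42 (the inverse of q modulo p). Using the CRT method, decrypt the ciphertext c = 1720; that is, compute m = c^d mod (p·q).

m₁ = c^(d_p) mod p: c ≡ 29 (mod 89), and 29^53 mod 89 = 62.
m₂ = c^(d_q) mod q: c ≡ 24 (mod 53), and 24^21 mod 53 = 16.
h = q_inv·(m₁ − m₂) mod p = 42·(62 − 16) mod 89 = 63.
m = m₂ + h·q = 16 + 63·53 = 3355.

3355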